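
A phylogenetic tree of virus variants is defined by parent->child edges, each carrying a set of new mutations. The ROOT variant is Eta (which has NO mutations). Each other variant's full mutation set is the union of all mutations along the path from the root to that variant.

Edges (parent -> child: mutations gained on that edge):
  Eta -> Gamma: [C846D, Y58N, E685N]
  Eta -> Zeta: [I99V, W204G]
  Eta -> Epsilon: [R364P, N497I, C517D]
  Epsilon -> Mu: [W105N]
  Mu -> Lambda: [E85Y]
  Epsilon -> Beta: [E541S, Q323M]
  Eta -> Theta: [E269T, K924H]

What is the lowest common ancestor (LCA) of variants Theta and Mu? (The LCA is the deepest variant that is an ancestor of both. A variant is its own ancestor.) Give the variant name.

Answer: Eta

Derivation:
Path from root to Theta: Eta -> Theta
  ancestors of Theta: {Eta, Theta}
Path from root to Mu: Eta -> Epsilon -> Mu
  ancestors of Mu: {Eta, Epsilon, Mu}
Common ancestors: {Eta}
Walk up from Mu: Mu (not in ancestors of Theta), Epsilon (not in ancestors of Theta), Eta (in ancestors of Theta)
Deepest common ancestor (LCA) = Eta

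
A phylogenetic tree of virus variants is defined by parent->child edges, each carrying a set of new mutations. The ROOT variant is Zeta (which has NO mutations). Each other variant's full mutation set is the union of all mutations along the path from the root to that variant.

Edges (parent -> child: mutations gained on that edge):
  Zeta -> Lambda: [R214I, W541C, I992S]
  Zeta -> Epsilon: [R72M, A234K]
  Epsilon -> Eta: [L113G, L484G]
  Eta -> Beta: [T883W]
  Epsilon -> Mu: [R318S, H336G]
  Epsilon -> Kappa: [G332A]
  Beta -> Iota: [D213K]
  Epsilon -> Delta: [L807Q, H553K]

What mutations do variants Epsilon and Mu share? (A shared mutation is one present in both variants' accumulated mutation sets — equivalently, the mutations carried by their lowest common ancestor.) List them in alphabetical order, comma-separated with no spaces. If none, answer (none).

Answer: A234K,R72M

Derivation:
Accumulating mutations along path to Epsilon:
  At Zeta: gained [] -> total []
  At Epsilon: gained ['R72M', 'A234K'] -> total ['A234K', 'R72M']
Mutations(Epsilon) = ['A234K', 'R72M']
Accumulating mutations along path to Mu:
  At Zeta: gained [] -> total []
  At Epsilon: gained ['R72M', 'A234K'] -> total ['A234K', 'R72M']
  At Mu: gained ['R318S', 'H336G'] -> total ['A234K', 'H336G', 'R318S', 'R72M']
Mutations(Mu) = ['A234K', 'H336G', 'R318S', 'R72M']
Intersection: ['A234K', 'R72M'] ∩ ['A234K', 'H336G', 'R318S', 'R72M'] = ['A234K', 'R72M']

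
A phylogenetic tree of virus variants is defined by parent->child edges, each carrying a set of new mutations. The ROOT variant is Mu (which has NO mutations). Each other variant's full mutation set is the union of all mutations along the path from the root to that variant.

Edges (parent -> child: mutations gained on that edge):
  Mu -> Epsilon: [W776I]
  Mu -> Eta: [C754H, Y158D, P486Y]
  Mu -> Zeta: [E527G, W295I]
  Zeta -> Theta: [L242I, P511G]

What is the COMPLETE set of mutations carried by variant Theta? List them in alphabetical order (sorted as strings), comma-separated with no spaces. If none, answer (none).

At Mu: gained [] -> total []
At Zeta: gained ['E527G', 'W295I'] -> total ['E527G', 'W295I']
At Theta: gained ['L242I', 'P511G'] -> total ['E527G', 'L242I', 'P511G', 'W295I']

Answer: E527G,L242I,P511G,W295I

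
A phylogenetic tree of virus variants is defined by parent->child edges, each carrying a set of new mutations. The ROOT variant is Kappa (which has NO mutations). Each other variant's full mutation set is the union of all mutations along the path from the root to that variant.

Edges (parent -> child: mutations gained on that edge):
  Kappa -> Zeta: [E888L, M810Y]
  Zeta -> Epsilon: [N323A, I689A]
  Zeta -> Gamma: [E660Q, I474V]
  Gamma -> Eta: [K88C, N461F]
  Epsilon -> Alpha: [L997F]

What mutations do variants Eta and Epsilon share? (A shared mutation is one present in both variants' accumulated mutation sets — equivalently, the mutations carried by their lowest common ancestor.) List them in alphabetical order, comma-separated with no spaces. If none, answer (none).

Accumulating mutations along path to Eta:
  At Kappa: gained [] -> total []
  At Zeta: gained ['E888L', 'M810Y'] -> total ['E888L', 'M810Y']
  At Gamma: gained ['E660Q', 'I474V'] -> total ['E660Q', 'E888L', 'I474V', 'M810Y']
  At Eta: gained ['K88C', 'N461F'] -> total ['E660Q', 'E888L', 'I474V', 'K88C', 'M810Y', 'N461F']
Mutations(Eta) = ['E660Q', 'E888L', 'I474V', 'K88C', 'M810Y', 'N461F']
Accumulating mutations along path to Epsilon:
  At Kappa: gained [] -> total []
  At Zeta: gained ['E888L', 'M810Y'] -> total ['E888L', 'M810Y']
  At Epsilon: gained ['N323A', 'I689A'] -> total ['E888L', 'I689A', 'M810Y', 'N323A']
Mutations(Epsilon) = ['E888L', 'I689A', 'M810Y', 'N323A']
Intersection: ['E660Q', 'E888L', 'I474V', 'K88C', 'M810Y', 'N461F'] ∩ ['E888L', 'I689A', 'M810Y', 'N323A'] = ['E888L', 'M810Y']

Answer: E888L,M810Y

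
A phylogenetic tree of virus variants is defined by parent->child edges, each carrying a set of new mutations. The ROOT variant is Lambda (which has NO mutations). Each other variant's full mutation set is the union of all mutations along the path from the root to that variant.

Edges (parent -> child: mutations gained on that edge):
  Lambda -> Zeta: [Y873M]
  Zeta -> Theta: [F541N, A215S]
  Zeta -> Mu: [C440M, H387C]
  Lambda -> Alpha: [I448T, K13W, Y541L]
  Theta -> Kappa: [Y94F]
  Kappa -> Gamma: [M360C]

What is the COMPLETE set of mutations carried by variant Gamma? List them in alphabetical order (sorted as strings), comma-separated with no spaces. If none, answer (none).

At Lambda: gained [] -> total []
At Zeta: gained ['Y873M'] -> total ['Y873M']
At Theta: gained ['F541N', 'A215S'] -> total ['A215S', 'F541N', 'Y873M']
At Kappa: gained ['Y94F'] -> total ['A215S', 'F541N', 'Y873M', 'Y94F']
At Gamma: gained ['M360C'] -> total ['A215S', 'F541N', 'M360C', 'Y873M', 'Y94F']

Answer: A215S,F541N,M360C,Y873M,Y94F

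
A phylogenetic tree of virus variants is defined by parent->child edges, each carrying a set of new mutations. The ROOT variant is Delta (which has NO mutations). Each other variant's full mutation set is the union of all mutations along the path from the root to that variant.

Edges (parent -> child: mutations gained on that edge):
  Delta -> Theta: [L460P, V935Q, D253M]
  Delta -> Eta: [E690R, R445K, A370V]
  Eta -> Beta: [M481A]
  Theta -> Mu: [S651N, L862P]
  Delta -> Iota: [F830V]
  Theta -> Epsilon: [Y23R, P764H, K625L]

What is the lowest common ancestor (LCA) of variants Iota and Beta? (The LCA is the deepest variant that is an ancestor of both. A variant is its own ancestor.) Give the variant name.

Answer: Delta

Derivation:
Path from root to Iota: Delta -> Iota
  ancestors of Iota: {Delta, Iota}
Path from root to Beta: Delta -> Eta -> Beta
  ancestors of Beta: {Delta, Eta, Beta}
Common ancestors: {Delta}
Walk up from Beta: Beta (not in ancestors of Iota), Eta (not in ancestors of Iota), Delta (in ancestors of Iota)
Deepest common ancestor (LCA) = Delta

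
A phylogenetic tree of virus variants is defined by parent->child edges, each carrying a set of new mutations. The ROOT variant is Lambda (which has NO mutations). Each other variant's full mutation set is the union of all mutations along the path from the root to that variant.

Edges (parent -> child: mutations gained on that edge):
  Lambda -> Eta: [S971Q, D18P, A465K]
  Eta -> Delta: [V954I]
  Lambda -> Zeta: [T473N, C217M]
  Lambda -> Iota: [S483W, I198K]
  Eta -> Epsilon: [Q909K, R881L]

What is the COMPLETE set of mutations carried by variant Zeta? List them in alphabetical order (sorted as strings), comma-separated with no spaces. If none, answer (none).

Answer: C217M,T473N

Derivation:
At Lambda: gained [] -> total []
At Zeta: gained ['T473N', 'C217M'] -> total ['C217M', 'T473N']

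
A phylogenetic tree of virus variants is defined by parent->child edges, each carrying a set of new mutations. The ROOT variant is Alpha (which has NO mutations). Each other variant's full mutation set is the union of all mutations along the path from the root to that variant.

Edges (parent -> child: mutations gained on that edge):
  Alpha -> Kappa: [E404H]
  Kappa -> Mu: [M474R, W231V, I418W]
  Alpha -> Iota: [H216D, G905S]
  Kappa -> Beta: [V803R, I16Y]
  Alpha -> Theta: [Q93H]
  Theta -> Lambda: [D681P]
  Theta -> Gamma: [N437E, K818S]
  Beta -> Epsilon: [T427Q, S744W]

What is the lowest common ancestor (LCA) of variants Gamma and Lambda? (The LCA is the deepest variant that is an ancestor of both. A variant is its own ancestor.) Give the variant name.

Answer: Theta

Derivation:
Path from root to Gamma: Alpha -> Theta -> Gamma
  ancestors of Gamma: {Alpha, Theta, Gamma}
Path from root to Lambda: Alpha -> Theta -> Lambda
  ancestors of Lambda: {Alpha, Theta, Lambda}
Common ancestors: {Alpha, Theta}
Walk up from Lambda: Lambda (not in ancestors of Gamma), Theta (in ancestors of Gamma), Alpha (in ancestors of Gamma)
Deepest common ancestor (LCA) = Theta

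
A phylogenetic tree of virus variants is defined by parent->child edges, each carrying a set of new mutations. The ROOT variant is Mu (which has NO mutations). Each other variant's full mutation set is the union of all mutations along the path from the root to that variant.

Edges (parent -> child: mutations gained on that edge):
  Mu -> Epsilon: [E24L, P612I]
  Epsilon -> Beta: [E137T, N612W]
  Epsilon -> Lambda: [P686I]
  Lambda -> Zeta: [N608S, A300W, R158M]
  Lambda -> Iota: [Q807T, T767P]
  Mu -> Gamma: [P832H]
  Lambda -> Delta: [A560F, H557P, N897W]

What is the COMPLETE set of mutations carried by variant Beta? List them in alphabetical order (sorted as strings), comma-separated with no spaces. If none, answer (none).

Answer: E137T,E24L,N612W,P612I

Derivation:
At Mu: gained [] -> total []
At Epsilon: gained ['E24L', 'P612I'] -> total ['E24L', 'P612I']
At Beta: gained ['E137T', 'N612W'] -> total ['E137T', 'E24L', 'N612W', 'P612I']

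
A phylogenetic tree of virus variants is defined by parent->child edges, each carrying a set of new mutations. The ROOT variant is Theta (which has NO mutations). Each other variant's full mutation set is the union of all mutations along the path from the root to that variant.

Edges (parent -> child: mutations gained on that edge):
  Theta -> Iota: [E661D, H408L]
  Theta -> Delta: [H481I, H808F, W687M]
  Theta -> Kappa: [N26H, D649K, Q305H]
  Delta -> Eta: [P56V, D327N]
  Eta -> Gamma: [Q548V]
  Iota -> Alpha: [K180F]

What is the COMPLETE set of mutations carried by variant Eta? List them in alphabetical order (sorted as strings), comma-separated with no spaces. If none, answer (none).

Answer: D327N,H481I,H808F,P56V,W687M

Derivation:
At Theta: gained [] -> total []
At Delta: gained ['H481I', 'H808F', 'W687M'] -> total ['H481I', 'H808F', 'W687M']
At Eta: gained ['P56V', 'D327N'] -> total ['D327N', 'H481I', 'H808F', 'P56V', 'W687M']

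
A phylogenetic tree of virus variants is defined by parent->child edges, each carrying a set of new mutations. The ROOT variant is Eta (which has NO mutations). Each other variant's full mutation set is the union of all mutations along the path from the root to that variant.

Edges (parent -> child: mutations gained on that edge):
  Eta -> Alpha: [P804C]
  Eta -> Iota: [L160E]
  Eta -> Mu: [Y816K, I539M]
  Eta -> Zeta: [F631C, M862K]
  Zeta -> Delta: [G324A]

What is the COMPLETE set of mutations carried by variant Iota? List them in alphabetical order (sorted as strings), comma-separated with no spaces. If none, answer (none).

Answer: L160E

Derivation:
At Eta: gained [] -> total []
At Iota: gained ['L160E'] -> total ['L160E']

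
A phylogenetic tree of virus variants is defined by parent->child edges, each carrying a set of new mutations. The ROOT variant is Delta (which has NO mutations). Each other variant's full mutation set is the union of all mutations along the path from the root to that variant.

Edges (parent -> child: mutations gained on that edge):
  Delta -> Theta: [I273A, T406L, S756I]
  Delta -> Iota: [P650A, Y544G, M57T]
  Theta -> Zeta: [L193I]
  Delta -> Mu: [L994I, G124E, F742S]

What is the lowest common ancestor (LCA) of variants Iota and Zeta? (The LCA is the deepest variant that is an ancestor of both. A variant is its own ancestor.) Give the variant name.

Path from root to Iota: Delta -> Iota
  ancestors of Iota: {Delta, Iota}
Path from root to Zeta: Delta -> Theta -> Zeta
  ancestors of Zeta: {Delta, Theta, Zeta}
Common ancestors: {Delta}
Walk up from Zeta: Zeta (not in ancestors of Iota), Theta (not in ancestors of Iota), Delta (in ancestors of Iota)
Deepest common ancestor (LCA) = Delta

Answer: Delta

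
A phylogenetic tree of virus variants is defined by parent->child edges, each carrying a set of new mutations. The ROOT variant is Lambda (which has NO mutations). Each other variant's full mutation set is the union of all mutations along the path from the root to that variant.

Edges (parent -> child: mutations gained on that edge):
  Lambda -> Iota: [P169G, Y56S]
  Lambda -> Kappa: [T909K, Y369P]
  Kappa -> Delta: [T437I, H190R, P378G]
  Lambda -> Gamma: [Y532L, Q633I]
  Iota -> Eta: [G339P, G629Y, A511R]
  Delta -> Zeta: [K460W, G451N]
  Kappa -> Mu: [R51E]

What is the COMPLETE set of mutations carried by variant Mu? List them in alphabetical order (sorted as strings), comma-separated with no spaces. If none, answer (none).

Answer: R51E,T909K,Y369P

Derivation:
At Lambda: gained [] -> total []
At Kappa: gained ['T909K', 'Y369P'] -> total ['T909K', 'Y369P']
At Mu: gained ['R51E'] -> total ['R51E', 'T909K', 'Y369P']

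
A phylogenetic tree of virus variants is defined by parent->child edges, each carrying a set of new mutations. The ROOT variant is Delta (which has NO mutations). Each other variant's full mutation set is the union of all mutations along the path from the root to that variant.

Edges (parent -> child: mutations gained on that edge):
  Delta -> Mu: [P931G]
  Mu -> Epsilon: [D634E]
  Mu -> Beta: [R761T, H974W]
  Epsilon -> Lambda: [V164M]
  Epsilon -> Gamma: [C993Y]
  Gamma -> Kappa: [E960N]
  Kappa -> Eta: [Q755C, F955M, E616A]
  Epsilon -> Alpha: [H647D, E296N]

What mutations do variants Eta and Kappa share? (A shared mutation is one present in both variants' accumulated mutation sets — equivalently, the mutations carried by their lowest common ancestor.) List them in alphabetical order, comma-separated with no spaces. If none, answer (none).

Accumulating mutations along path to Eta:
  At Delta: gained [] -> total []
  At Mu: gained ['P931G'] -> total ['P931G']
  At Epsilon: gained ['D634E'] -> total ['D634E', 'P931G']
  At Gamma: gained ['C993Y'] -> total ['C993Y', 'D634E', 'P931G']
  At Kappa: gained ['E960N'] -> total ['C993Y', 'D634E', 'E960N', 'P931G']
  At Eta: gained ['Q755C', 'F955M', 'E616A'] -> total ['C993Y', 'D634E', 'E616A', 'E960N', 'F955M', 'P931G', 'Q755C']
Mutations(Eta) = ['C993Y', 'D634E', 'E616A', 'E960N', 'F955M', 'P931G', 'Q755C']
Accumulating mutations along path to Kappa:
  At Delta: gained [] -> total []
  At Mu: gained ['P931G'] -> total ['P931G']
  At Epsilon: gained ['D634E'] -> total ['D634E', 'P931G']
  At Gamma: gained ['C993Y'] -> total ['C993Y', 'D634E', 'P931G']
  At Kappa: gained ['E960N'] -> total ['C993Y', 'D634E', 'E960N', 'P931G']
Mutations(Kappa) = ['C993Y', 'D634E', 'E960N', 'P931G']
Intersection: ['C993Y', 'D634E', 'E616A', 'E960N', 'F955M', 'P931G', 'Q755C'] ∩ ['C993Y', 'D634E', 'E960N', 'P931G'] = ['C993Y', 'D634E', 'E960N', 'P931G']

Answer: C993Y,D634E,E960N,P931G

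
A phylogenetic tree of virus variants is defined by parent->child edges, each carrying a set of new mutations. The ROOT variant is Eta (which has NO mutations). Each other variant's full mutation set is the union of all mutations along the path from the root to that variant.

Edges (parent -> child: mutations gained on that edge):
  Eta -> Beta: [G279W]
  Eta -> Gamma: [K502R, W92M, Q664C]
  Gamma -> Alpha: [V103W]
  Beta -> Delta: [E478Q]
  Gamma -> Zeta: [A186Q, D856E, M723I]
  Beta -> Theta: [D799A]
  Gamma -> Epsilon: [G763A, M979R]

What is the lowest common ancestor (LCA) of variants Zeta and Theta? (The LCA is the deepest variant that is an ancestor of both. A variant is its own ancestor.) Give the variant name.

Path from root to Zeta: Eta -> Gamma -> Zeta
  ancestors of Zeta: {Eta, Gamma, Zeta}
Path from root to Theta: Eta -> Beta -> Theta
  ancestors of Theta: {Eta, Beta, Theta}
Common ancestors: {Eta}
Walk up from Theta: Theta (not in ancestors of Zeta), Beta (not in ancestors of Zeta), Eta (in ancestors of Zeta)
Deepest common ancestor (LCA) = Eta

Answer: Eta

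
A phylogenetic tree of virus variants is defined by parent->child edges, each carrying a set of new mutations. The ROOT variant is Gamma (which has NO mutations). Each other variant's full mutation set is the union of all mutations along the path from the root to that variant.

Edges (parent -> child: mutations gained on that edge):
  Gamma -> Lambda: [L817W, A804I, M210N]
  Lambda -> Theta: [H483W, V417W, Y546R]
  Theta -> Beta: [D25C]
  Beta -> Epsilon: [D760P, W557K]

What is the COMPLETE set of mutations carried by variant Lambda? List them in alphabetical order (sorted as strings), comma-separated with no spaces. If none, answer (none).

At Gamma: gained [] -> total []
At Lambda: gained ['L817W', 'A804I', 'M210N'] -> total ['A804I', 'L817W', 'M210N']

Answer: A804I,L817W,M210N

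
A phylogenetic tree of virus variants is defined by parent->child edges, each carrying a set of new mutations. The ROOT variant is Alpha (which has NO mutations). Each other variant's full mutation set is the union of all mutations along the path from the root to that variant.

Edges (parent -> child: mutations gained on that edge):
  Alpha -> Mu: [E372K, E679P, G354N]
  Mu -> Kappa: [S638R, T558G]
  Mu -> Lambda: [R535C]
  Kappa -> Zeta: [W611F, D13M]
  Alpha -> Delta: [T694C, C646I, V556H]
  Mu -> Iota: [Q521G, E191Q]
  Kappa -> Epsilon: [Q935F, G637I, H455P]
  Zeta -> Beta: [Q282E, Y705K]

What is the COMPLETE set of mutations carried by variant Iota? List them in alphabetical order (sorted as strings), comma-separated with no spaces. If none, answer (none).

Answer: E191Q,E372K,E679P,G354N,Q521G

Derivation:
At Alpha: gained [] -> total []
At Mu: gained ['E372K', 'E679P', 'G354N'] -> total ['E372K', 'E679P', 'G354N']
At Iota: gained ['Q521G', 'E191Q'] -> total ['E191Q', 'E372K', 'E679P', 'G354N', 'Q521G']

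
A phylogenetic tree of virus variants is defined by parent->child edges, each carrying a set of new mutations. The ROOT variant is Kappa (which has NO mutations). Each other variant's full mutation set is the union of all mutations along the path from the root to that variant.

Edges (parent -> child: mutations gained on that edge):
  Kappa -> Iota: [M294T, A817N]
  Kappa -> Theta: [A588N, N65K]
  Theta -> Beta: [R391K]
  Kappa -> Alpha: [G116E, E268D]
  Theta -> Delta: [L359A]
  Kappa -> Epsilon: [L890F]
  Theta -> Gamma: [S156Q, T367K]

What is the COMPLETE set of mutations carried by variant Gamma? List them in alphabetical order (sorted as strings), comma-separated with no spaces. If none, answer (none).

Answer: A588N,N65K,S156Q,T367K

Derivation:
At Kappa: gained [] -> total []
At Theta: gained ['A588N', 'N65K'] -> total ['A588N', 'N65K']
At Gamma: gained ['S156Q', 'T367K'] -> total ['A588N', 'N65K', 'S156Q', 'T367K']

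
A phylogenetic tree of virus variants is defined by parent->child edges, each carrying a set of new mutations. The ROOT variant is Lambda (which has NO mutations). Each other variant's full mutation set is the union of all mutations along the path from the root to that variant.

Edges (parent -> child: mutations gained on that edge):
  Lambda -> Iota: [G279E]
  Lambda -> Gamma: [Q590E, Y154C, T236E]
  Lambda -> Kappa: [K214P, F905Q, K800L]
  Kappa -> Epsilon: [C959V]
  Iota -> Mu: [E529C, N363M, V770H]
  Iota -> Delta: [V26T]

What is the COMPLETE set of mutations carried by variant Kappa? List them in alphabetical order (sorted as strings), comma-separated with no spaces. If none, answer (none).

At Lambda: gained [] -> total []
At Kappa: gained ['K214P', 'F905Q', 'K800L'] -> total ['F905Q', 'K214P', 'K800L']

Answer: F905Q,K214P,K800L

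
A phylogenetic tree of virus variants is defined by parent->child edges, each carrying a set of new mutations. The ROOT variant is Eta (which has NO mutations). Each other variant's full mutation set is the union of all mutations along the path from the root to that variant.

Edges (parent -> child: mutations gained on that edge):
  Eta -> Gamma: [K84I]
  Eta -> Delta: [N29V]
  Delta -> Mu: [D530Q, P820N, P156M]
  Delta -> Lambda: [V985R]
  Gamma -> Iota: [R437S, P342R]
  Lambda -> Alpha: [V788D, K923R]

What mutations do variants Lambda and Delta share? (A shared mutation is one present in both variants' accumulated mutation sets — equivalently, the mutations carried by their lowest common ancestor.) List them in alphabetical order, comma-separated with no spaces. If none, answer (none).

Accumulating mutations along path to Lambda:
  At Eta: gained [] -> total []
  At Delta: gained ['N29V'] -> total ['N29V']
  At Lambda: gained ['V985R'] -> total ['N29V', 'V985R']
Mutations(Lambda) = ['N29V', 'V985R']
Accumulating mutations along path to Delta:
  At Eta: gained [] -> total []
  At Delta: gained ['N29V'] -> total ['N29V']
Mutations(Delta) = ['N29V']
Intersection: ['N29V', 'V985R'] ∩ ['N29V'] = ['N29V']

Answer: N29V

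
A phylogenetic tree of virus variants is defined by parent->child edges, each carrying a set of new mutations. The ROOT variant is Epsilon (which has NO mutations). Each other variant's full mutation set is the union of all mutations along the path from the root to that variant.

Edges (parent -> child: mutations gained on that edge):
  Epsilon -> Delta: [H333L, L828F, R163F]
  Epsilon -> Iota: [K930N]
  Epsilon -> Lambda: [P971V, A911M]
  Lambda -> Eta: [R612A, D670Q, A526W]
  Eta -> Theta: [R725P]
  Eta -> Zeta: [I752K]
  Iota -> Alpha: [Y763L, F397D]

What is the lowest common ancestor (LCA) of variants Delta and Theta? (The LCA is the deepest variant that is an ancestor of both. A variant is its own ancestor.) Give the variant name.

Answer: Epsilon

Derivation:
Path from root to Delta: Epsilon -> Delta
  ancestors of Delta: {Epsilon, Delta}
Path from root to Theta: Epsilon -> Lambda -> Eta -> Theta
  ancestors of Theta: {Epsilon, Lambda, Eta, Theta}
Common ancestors: {Epsilon}
Walk up from Theta: Theta (not in ancestors of Delta), Eta (not in ancestors of Delta), Lambda (not in ancestors of Delta), Epsilon (in ancestors of Delta)
Deepest common ancestor (LCA) = Epsilon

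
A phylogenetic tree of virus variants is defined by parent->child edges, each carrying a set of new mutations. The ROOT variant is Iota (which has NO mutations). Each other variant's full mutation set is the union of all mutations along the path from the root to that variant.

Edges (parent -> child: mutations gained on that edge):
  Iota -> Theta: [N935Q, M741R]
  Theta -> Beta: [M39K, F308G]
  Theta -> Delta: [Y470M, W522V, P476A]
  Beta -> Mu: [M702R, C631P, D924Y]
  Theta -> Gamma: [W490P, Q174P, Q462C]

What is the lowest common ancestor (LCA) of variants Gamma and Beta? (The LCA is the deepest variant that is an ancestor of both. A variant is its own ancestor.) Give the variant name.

Answer: Theta

Derivation:
Path from root to Gamma: Iota -> Theta -> Gamma
  ancestors of Gamma: {Iota, Theta, Gamma}
Path from root to Beta: Iota -> Theta -> Beta
  ancestors of Beta: {Iota, Theta, Beta}
Common ancestors: {Iota, Theta}
Walk up from Beta: Beta (not in ancestors of Gamma), Theta (in ancestors of Gamma), Iota (in ancestors of Gamma)
Deepest common ancestor (LCA) = Theta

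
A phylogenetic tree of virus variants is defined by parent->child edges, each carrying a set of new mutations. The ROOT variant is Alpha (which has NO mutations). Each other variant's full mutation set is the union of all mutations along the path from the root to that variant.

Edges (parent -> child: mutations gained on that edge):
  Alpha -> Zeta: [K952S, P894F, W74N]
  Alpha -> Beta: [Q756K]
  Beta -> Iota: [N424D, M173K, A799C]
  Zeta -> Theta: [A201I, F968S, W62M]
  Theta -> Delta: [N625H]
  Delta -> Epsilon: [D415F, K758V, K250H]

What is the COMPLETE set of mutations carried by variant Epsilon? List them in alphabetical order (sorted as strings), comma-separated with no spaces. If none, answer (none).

At Alpha: gained [] -> total []
At Zeta: gained ['K952S', 'P894F', 'W74N'] -> total ['K952S', 'P894F', 'W74N']
At Theta: gained ['A201I', 'F968S', 'W62M'] -> total ['A201I', 'F968S', 'K952S', 'P894F', 'W62M', 'W74N']
At Delta: gained ['N625H'] -> total ['A201I', 'F968S', 'K952S', 'N625H', 'P894F', 'W62M', 'W74N']
At Epsilon: gained ['D415F', 'K758V', 'K250H'] -> total ['A201I', 'D415F', 'F968S', 'K250H', 'K758V', 'K952S', 'N625H', 'P894F', 'W62M', 'W74N']

Answer: A201I,D415F,F968S,K250H,K758V,K952S,N625H,P894F,W62M,W74N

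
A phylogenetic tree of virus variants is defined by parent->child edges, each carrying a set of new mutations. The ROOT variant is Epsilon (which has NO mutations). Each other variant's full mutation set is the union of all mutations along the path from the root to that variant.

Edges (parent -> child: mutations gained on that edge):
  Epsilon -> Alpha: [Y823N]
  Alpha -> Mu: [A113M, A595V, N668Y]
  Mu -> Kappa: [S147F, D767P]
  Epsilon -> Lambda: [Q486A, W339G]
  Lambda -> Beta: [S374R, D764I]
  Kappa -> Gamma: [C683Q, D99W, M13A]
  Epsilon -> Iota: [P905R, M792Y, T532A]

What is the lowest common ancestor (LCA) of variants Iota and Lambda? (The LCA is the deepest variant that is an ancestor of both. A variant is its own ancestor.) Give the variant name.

Answer: Epsilon

Derivation:
Path from root to Iota: Epsilon -> Iota
  ancestors of Iota: {Epsilon, Iota}
Path from root to Lambda: Epsilon -> Lambda
  ancestors of Lambda: {Epsilon, Lambda}
Common ancestors: {Epsilon}
Walk up from Lambda: Lambda (not in ancestors of Iota), Epsilon (in ancestors of Iota)
Deepest common ancestor (LCA) = Epsilon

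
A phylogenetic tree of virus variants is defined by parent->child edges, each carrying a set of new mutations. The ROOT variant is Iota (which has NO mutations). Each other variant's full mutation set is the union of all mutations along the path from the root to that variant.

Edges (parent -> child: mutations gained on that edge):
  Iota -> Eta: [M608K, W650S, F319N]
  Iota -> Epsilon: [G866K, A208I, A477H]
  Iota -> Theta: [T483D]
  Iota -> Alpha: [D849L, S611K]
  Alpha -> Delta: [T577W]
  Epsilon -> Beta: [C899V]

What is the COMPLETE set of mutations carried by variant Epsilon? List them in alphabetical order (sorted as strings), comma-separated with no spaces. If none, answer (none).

At Iota: gained [] -> total []
At Epsilon: gained ['G866K', 'A208I', 'A477H'] -> total ['A208I', 'A477H', 'G866K']

Answer: A208I,A477H,G866K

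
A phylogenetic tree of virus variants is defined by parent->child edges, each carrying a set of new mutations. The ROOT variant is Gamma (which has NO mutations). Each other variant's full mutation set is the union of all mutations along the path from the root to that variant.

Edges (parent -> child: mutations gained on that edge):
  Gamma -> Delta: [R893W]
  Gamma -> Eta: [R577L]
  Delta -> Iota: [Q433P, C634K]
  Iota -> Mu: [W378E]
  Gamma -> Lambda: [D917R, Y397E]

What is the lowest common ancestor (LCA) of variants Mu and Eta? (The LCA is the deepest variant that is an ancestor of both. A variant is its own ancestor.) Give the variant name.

Path from root to Mu: Gamma -> Delta -> Iota -> Mu
  ancestors of Mu: {Gamma, Delta, Iota, Mu}
Path from root to Eta: Gamma -> Eta
  ancestors of Eta: {Gamma, Eta}
Common ancestors: {Gamma}
Walk up from Eta: Eta (not in ancestors of Mu), Gamma (in ancestors of Mu)
Deepest common ancestor (LCA) = Gamma

Answer: Gamma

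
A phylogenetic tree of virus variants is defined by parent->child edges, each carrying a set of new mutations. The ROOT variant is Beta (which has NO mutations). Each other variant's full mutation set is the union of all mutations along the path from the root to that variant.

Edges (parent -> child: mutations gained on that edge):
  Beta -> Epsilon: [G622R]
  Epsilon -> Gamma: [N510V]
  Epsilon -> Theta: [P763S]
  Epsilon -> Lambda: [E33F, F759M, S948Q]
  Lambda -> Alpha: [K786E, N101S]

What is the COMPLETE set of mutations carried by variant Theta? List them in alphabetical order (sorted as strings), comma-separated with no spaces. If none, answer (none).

Answer: G622R,P763S

Derivation:
At Beta: gained [] -> total []
At Epsilon: gained ['G622R'] -> total ['G622R']
At Theta: gained ['P763S'] -> total ['G622R', 'P763S']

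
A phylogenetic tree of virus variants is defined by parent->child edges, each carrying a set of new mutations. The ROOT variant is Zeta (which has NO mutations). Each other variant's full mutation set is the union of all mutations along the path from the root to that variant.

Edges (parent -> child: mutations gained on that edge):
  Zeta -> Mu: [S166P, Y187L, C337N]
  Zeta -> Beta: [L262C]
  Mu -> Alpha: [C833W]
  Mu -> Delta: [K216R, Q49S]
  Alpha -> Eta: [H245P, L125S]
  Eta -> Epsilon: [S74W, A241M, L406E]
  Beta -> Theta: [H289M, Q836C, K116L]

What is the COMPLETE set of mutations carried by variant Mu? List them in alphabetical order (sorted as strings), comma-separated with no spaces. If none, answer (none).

At Zeta: gained [] -> total []
At Mu: gained ['S166P', 'Y187L', 'C337N'] -> total ['C337N', 'S166P', 'Y187L']

Answer: C337N,S166P,Y187L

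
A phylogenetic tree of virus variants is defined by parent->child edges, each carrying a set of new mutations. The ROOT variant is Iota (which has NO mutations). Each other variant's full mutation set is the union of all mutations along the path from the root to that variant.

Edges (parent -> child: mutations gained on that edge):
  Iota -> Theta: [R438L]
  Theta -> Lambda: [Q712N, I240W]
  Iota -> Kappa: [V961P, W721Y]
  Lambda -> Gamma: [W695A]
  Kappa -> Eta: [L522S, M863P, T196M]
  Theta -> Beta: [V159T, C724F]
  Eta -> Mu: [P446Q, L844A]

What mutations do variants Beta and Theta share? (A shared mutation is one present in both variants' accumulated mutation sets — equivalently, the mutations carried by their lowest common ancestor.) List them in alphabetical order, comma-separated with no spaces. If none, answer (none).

Answer: R438L

Derivation:
Accumulating mutations along path to Beta:
  At Iota: gained [] -> total []
  At Theta: gained ['R438L'] -> total ['R438L']
  At Beta: gained ['V159T', 'C724F'] -> total ['C724F', 'R438L', 'V159T']
Mutations(Beta) = ['C724F', 'R438L', 'V159T']
Accumulating mutations along path to Theta:
  At Iota: gained [] -> total []
  At Theta: gained ['R438L'] -> total ['R438L']
Mutations(Theta) = ['R438L']
Intersection: ['C724F', 'R438L', 'V159T'] ∩ ['R438L'] = ['R438L']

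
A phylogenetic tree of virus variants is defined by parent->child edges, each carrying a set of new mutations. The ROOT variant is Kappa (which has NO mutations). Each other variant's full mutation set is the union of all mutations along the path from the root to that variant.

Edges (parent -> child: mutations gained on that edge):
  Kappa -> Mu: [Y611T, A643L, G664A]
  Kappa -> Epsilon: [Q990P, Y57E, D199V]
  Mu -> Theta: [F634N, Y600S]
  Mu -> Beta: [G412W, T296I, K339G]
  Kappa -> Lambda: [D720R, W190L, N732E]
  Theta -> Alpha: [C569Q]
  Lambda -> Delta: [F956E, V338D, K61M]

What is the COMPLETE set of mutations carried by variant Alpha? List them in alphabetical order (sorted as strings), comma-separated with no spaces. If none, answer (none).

At Kappa: gained [] -> total []
At Mu: gained ['Y611T', 'A643L', 'G664A'] -> total ['A643L', 'G664A', 'Y611T']
At Theta: gained ['F634N', 'Y600S'] -> total ['A643L', 'F634N', 'G664A', 'Y600S', 'Y611T']
At Alpha: gained ['C569Q'] -> total ['A643L', 'C569Q', 'F634N', 'G664A', 'Y600S', 'Y611T']

Answer: A643L,C569Q,F634N,G664A,Y600S,Y611T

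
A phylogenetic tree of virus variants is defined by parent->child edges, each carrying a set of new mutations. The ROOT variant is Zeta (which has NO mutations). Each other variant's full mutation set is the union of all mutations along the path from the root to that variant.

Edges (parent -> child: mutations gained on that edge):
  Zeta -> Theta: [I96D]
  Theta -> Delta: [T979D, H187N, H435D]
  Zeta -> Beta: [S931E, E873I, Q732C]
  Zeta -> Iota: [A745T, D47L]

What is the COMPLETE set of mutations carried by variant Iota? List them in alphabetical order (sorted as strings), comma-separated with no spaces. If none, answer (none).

Answer: A745T,D47L

Derivation:
At Zeta: gained [] -> total []
At Iota: gained ['A745T', 'D47L'] -> total ['A745T', 'D47L']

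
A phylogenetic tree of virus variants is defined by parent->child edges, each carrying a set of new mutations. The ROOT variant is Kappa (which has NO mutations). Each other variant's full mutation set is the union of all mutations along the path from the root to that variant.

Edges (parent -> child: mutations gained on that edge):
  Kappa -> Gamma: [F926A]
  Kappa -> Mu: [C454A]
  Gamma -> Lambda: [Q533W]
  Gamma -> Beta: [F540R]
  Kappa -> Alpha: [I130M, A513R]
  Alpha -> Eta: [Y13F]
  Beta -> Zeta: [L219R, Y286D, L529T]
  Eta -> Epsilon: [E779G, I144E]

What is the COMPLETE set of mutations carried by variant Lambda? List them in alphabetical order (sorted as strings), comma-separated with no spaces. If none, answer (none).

At Kappa: gained [] -> total []
At Gamma: gained ['F926A'] -> total ['F926A']
At Lambda: gained ['Q533W'] -> total ['F926A', 'Q533W']

Answer: F926A,Q533W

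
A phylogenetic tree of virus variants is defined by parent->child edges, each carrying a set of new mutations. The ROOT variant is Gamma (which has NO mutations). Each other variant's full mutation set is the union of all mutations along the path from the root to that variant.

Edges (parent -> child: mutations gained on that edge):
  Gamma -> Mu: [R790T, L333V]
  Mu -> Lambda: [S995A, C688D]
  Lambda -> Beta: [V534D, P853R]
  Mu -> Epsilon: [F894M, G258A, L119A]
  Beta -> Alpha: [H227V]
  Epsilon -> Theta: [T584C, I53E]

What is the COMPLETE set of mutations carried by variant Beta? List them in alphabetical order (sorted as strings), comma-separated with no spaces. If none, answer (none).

Answer: C688D,L333V,P853R,R790T,S995A,V534D

Derivation:
At Gamma: gained [] -> total []
At Mu: gained ['R790T', 'L333V'] -> total ['L333V', 'R790T']
At Lambda: gained ['S995A', 'C688D'] -> total ['C688D', 'L333V', 'R790T', 'S995A']
At Beta: gained ['V534D', 'P853R'] -> total ['C688D', 'L333V', 'P853R', 'R790T', 'S995A', 'V534D']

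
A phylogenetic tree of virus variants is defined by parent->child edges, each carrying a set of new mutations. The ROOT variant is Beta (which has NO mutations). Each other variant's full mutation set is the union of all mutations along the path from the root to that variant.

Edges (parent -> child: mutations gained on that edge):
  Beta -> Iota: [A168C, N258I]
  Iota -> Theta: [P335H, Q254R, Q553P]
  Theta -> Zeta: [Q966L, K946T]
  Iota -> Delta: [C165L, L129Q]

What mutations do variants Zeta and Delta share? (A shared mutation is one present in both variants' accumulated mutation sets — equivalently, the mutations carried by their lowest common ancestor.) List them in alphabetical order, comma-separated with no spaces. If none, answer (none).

Answer: A168C,N258I

Derivation:
Accumulating mutations along path to Zeta:
  At Beta: gained [] -> total []
  At Iota: gained ['A168C', 'N258I'] -> total ['A168C', 'N258I']
  At Theta: gained ['P335H', 'Q254R', 'Q553P'] -> total ['A168C', 'N258I', 'P335H', 'Q254R', 'Q553P']
  At Zeta: gained ['Q966L', 'K946T'] -> total ['A168C', 'K946T', 'N258I', 'P335H', 'Q254R', 'Q553P', 'Q966L']
Mutations(Zeta) = ['A168C', 'K946T', 'N258I', 'P335H', 'Q254R', 'Q553P', 'Q966L']
Accumulating mutations along path to Delta:
  At Beta: gained [] -> total []
  At Iota: gained ['A168C', 'N258I'] -> total ['A168C', 'N258I']
  At Delta: gained ['C165L', 'L129Q'] -> total ['A168C', 'C165L', 'L129Q', 'N258I']
Mutations(Delta) = ['A168C', 'C165L', 'L129Q', 'N258I']
Intersection: ['A168C', 'K946T', 'N258I', 'P335H', 'Q254R', 'Q553P', 'Q966L'] ∩ ['A168C', 'C165L', 'L129Q', 'N258I'] = ['A168C', 'N258I']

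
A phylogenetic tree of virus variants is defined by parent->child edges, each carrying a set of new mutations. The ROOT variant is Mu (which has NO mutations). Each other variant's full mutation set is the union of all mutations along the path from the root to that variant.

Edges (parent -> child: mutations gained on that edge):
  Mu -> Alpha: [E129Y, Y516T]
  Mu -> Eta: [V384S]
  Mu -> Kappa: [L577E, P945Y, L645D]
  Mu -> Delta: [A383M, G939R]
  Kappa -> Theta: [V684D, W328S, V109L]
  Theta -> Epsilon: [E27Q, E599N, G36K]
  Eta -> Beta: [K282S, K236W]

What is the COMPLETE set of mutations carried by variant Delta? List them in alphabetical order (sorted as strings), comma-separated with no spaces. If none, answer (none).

Answer: A383M,G939R

Derivation:
At Mu: gained [] -> total []
At Delta: gained ['A383M', 'G939R'] -> total ['A383M', 'G939R']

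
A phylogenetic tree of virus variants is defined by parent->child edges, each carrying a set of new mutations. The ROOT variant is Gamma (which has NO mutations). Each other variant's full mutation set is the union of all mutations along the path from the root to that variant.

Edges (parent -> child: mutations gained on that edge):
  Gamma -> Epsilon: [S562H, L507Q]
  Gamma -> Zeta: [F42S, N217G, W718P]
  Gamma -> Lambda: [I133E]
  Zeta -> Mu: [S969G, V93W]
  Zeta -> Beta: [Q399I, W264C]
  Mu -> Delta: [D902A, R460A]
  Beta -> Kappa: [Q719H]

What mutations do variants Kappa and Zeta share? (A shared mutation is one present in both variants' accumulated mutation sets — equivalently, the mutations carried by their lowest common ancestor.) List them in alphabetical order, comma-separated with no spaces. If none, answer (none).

Accumulating mutations along path to Kappa:
  At Gamma: gained [] -> total []
  At Zeta: gained ['F42S', 'N217G', 'W718P'] -> total ['F42S', 'N217G', 'W718P']
  At Beta: gained ['Q399I', 'W264C'] -> total ['F42S', 'N217G', 'Q399I', 'W264C', 'W718P']
  At Kappa: gained ['Q719H'] -> total ['F42S', 'N217G', 'Q399I', 'Q719H', 'W264C', 'W718P']
Mutations(Kappa) = ['F42S', 'N217G', 'Q399I', 'Q719H', 'W264C', 'W718P']
Accumulating mutations along path to Zeta:
  At Gamma: gained [] -> total []
  At Zeta: gained ['F42S', 'N217G', 'W718P'] -> total ['F42S', 'N217G', 'W718P']
Mutations(Zeta) = ['F42S', 'N217G', 'W718P']
Intersection: ['F42S', 'N217G', 'Q399I', 'Q719H', 'W264C', 'W718P'] ∩ ['F42S', 'N217G', 'W718P'] = ['F42S', 'N217G', 'W718P']

Answer: F42S,N217G,W718P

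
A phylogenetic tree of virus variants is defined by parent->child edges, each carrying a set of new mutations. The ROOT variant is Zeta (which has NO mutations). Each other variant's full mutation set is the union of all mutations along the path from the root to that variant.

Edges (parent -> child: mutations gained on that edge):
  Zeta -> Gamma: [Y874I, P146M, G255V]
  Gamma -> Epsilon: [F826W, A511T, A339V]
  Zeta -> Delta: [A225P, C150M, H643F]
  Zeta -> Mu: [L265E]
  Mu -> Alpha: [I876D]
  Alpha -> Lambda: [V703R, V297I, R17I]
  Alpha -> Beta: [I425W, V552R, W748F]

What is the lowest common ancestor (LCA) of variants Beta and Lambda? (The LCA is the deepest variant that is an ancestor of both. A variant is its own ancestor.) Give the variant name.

Path from root to Beta: Zeta -> Mu -> Alpha -> Beta
  ancestors of Beta: {Zeta, Mu, Alpha, Beta}
Path from root to Lambda: Zeta -> Mu -> Alpha -> Lambda
  ancestors of Lambda: {Zeta, Mu, Alpha, Lambda}
Common ancestors: {Zeta, Mu, Alpha}
Walk up from Lambda: Lambda (not in ancestors of Beta), Alpha (in ancestors of Beta), Mu (in ancestors of Beta), Zeta (in ancestors of Beta)
Deepest common ancestor (LCA) = Alpha

Answer: Alpha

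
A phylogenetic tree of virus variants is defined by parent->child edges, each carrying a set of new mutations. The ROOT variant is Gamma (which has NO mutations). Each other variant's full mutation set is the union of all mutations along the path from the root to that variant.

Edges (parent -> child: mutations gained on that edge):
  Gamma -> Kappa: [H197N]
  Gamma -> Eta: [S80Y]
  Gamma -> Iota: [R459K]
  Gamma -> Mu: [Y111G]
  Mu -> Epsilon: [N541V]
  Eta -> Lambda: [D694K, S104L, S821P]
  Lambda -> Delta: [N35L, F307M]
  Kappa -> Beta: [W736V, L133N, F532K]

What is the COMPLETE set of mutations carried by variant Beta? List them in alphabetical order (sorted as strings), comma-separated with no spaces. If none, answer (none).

Answer: F532K,H197N,L133N,W736V

Derivation:
At Gamma: gained [] -> total []
At Kappa: gained ['H197N'] -> total ['H197N']
At Beta: gained ['W736V', 'L133N', 'F532K'] -> total ['F532K', 'H197N', 'L133N', 'W736V']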